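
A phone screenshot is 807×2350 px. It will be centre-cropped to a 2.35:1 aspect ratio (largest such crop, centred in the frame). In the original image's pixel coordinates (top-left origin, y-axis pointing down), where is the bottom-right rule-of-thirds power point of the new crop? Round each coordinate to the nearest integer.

(538, 1232)

807/2350 < 2.35/1, so the 2.35:1 crop keeps the full width 807 and trims height to 807 × 1/2.35 = 343.40 px.
Top offset = (2350 − 343.40)/2 = 1003.30 px; left offset = 0.
Bottom-right is two-thirds across and two-thirds down within the crop:
x = 0.00 + 2 × 807.00/3 ≈ 538; y = 1003.30 + 2 × 343.40/3 ≈ 1232.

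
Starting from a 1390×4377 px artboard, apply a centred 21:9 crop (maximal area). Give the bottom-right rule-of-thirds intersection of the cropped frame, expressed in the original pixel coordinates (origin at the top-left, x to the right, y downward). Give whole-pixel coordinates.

1390/4377 < 21/9, so the 21:9 crop keeps the full width 1390 and trims height to 1390 × 9/21 = 595.71 px.
Top offset = (4377 − 595.71)/2 = 1890.64 px; left offset = 0.
Bottom-right is two-thirds across and two-thirds down within the crop:
x = 0.00 + 2 × 1390.00/3 ≈ 927; y = 1890.64 + 2 × 595.71/3 ≈ 2288.

x = 927 px, y = 2288 px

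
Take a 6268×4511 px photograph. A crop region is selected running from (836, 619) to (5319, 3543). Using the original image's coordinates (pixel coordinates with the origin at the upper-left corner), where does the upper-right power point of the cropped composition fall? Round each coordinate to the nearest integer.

x = 3825 px, y = 1594 px

Crop width = 5319 − 836 = 4483 px; one third is 1494.33 px.
Crop height = 3543 − 619 = 2924 px; one third is 974.67 px.
The upper-right point is two-thirds across and one-third down within the crop:
x = 836 + 2 × 1494.33 ≈ 3825; y = 619 + 1 × 974.67 ≈ 1594.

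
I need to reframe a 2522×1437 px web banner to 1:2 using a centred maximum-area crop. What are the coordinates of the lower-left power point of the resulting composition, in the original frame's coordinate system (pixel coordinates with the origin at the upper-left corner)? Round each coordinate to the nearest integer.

x = 1141 px, y = 958 px

2522/1437 > 1/2, so the 1:2 crop keeps the full height 1437 and trims width to 1437 × 1/2 = 718.50 px.
Left offset = (2522 − 718.50)/2 = 901.75 px; top offset = 0.
Lower-left is one-third across and two-thirds down within the crop:
x = 901.75 + 1 × 718.50/3 ≈ 1141; y = 0.00 + 2 × 1437.00/3 ≈ 958.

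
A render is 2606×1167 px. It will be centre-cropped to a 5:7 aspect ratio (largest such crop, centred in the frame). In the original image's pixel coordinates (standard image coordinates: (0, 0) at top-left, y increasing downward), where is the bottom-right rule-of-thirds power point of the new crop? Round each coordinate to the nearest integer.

2606/1167 > 5/7, so the 5:7 crop keeps the full height 1167 and trims width to 1167 × 5/7 = 833.57 px.
Left offset = (2606 − 833.57)/2 = 886.21 px; top offset = 0.
Bottom-right is two-thirds across and two-thirds down within the crop:
x = 886.21 + 2 × 833.57/3 ≈ 1442; y = 0.00 + 2 × 1167.00/3 ≈ 778.

(1442, 778)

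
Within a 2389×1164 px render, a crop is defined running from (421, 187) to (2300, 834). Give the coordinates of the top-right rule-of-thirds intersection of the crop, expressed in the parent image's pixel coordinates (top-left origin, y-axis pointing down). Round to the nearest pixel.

Crop width = 2300 − 421 = 1879 px; one third is 626.33 px.
Crop height = 834 − 187 = 647 px; one third is 215.67 px.
The top-right point is two-thirds across and one-third down within the crop:
x = 421 + 2 × 626.33 ≈ 1674; y = 187 + 1 × 215.67 ≈ 403.

x = 1674 px, y = 403 px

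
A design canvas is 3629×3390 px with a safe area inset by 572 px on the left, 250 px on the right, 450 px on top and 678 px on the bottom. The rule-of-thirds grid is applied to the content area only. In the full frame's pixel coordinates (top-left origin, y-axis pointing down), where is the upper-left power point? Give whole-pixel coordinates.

(1508, 1204)

Content width = 3629 − 572 − 250 = 2807 px; content height = 3390 − 450 − 678 = 2262 px.
Upper-left is one-third across and one-third down within the content area.
x = 572 + 1 × 2807/3 = 572 + 935.67 ≈ 1508
y = 450 + 1 × 2262/3 = 450 + 754.00 ≈ 1204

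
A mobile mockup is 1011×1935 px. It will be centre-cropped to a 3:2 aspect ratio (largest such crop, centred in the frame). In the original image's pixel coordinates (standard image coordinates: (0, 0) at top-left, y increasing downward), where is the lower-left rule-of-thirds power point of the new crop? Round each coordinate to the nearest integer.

1011/1935 < 3/2, so the 3:2 crop keeps the full width 1011 and trims height to 1011 × 2/3 = 674.00 px.
Top offset = (1935 − 674.00)/2 = 630.50 px; left offset = 0.
Lower-left is one-third across and two-thirds down within the crop:
x = 0.00 + 1 × 1011.00/3 ≈ 337; y = 630.50 + 2 × 674.00/3 ≈ 1080.

x = 337 px, y = 1080 px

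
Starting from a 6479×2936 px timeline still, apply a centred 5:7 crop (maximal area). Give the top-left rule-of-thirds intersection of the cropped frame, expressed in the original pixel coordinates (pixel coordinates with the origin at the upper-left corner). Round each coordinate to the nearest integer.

6479/2936 > 5/7, so the 5:7 crop keeps the full height 2936 and trims width to 2936 × 5/7 = 2097.14 px.
Left offset = (6479 − 2097.14)/2 = 2190.93 px; top offset = 0.
Top-left is one-third across and one-third down within the crop:
x = 2190.93 + 1 × 2097.14/3 ≈ 2890; y = 0.00 + 1 × 2936.00/3 ≈ 979.

x = 2890 px, y = 979 px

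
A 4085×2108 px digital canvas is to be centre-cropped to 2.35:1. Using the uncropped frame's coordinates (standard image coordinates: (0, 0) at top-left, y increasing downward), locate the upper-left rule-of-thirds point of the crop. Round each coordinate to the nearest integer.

(1362, 764)

4085/2108 < 2.35/1, so the 2.35:1 crop keeps the full width 4085 and trims height to 4085 × 1/2.35 = 1738.30 px.
Top offset = (2108 − 1738.30)/2 = 184.85 px; left offset = 0.
Upper-left is one-third across and one-third down within the crop:
x = 0.00 + 1 × 4085.00/3 ≈ 1362; y = 184.85 + 1 × 1738.30/3 ≈ 764.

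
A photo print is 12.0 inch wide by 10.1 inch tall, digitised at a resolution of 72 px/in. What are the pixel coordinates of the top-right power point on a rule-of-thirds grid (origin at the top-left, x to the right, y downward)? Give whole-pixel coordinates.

x = 576 px, y = 242 px

In pixels the canvas is 12.0 × 72 = 864 wide and 10.1 × 72 = 727.2 tall.
The top-right point is two-thirds across and one-third down:
x = 2 × 864/3 ≈ 576; y = 1 × 727.2/3 ≈ 242.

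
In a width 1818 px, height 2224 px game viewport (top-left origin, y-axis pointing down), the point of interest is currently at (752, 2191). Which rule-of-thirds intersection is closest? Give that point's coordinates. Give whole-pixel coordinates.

Third lines: x ∈ {606, 1212}, y ∈ {741, 1483}.
752 is closer to x = 606; 2191 is closer to y = 1483.
So the nearest intersection is the lower-left power point.

(606, 1483)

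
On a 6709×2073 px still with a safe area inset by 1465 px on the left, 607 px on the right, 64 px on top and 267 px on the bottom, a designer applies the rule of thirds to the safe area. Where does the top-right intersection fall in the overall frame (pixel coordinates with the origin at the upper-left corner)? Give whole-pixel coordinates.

(4556, 645)

Content width = 6709 − 1465 − 607 = 4637 px; content height = 2073 − 64 − 267 = 1742 px.
Top-right is two-thirds across and one-third down within the safe area.
x = 1465 + 2 × 4637/3 = 1465 + 3091.33 ≈ 4556
y = 64 + 1 × 1742/3 = 64 + 580.67 ≈ 645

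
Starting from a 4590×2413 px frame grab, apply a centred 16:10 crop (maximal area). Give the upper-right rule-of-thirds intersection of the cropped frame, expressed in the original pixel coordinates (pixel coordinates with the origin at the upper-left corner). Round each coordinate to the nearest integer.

4590/2413 > 16/10, so the 16:10 crop keeps the full height 2413 and trims width to 2413 × 16/10 = 3860.80 px.
Left offset = (4590 − 3860.80)/2 = 364.60 px; top offset = 0.
Upper-right is two-thirds across and one-third down within the crop:
x = 364.60 + 2 × 3860.80/3 ≈ 2938; y = 0.00 + 1 × 2413.00/3 ≈ 804.

x = 2938 px, y = 804 px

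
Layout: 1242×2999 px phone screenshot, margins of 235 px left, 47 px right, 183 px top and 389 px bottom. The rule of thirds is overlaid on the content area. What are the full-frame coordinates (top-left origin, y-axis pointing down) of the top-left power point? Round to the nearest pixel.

Content width = 1242 − 235 − 47 = 960 px; content height = 2999 − 183 − 389 = 2427 px.
Top-left is one-third across and one-third down within the content area.
x = 235 + 1 × 960/3 = 235 + 320.00 ≈ 555
y = 183 + 1 × 2427/3 = 183 + 809.00 ≈ 992

x = 555 px, y = 992 px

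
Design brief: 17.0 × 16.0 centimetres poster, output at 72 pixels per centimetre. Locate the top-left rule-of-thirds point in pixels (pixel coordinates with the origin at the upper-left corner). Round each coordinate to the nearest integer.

(408, 384)

In pixels the canvas is 17.0 × 72 = 1224 wide and 16.0 × 72 = 1152 tall.
The top-left point is one-third across and one-third down:
x = 1 × 1224/3 ≈ 408; y = 1 × 1152/3 ≈ 384.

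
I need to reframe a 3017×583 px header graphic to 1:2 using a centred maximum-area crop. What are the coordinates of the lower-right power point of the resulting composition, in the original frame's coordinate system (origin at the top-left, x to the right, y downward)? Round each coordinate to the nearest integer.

3017/583 > 1/2, so the 1:2 crop keeps the full height 583 and trims width to 583 × 1/2 = 291.50 px.
Left offset = (3017 − 291.50)/2 = 1362.75 px; top offset = 0.
Lower-right is two-thirds across and two-thirds down within the crop:
x = 1362.75 + 2 × 291.50/3 ≈ 1557; y = 0.00 + 2 × 583.00/3 ≈ 389.

x = 1557 px, y = 389 px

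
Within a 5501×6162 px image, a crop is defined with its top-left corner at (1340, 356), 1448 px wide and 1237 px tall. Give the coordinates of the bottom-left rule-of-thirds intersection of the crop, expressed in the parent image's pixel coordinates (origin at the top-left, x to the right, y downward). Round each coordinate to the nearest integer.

One third of the crop width 1448 is 482.67 px.
One third of the crop height 1237 is 412.33 px.
The bottom-left point is one-third across and two-thirds down within the crop:
x = 1340 + 1 × 482.67 ≈ 1823; y = 356 + 2 × 412.33 ≈ 1181.

x = 1823 px, y = 1181 px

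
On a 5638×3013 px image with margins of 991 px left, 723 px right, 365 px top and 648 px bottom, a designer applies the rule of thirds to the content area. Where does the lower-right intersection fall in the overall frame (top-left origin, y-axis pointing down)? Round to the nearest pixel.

(3607, 1698)

Content width = 5638 − 991 − 723 = 3924 px; content height = 3013 − 365 − 648 = 2000 px.
Lower-right is two-thirds across and two-thirds down within the content area.
x = 991 + 2 × 3924/3 = 991 + 2616.00 ≈ 3607
y = 365 + 2 × 2000/3 = 365 + 1333.33 ≈ 1698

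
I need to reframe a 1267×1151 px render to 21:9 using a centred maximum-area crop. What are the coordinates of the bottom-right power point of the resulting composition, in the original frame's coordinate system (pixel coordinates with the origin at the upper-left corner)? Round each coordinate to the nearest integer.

1267/1151 < 21/9, so the 21:9 crop keeps the full width 1267 and trims height to 1267 × 9/21 = 543.00 px.
Top offset = (1151 − 543.00)/2 = 304.00 px; left offset = 0.
Bottom-right is two-thirds across and two-thirds down within the crop:
x = 0.00 + 2 × 1267.00/3 ≈ 845; y = 304.00 + 2 × 543.00/3 ≈ 666.

x = 845 px, y = 666 px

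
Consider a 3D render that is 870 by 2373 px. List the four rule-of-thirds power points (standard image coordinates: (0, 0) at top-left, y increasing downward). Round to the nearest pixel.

(290, 791), (580, 791), (290, 1582), (580, 1582)

One third of 870 is 290; one third of 2373 is 791.
Vertical third lines at x = 290 and x = 580; horizontal third lines at y = 791 and y = 1582.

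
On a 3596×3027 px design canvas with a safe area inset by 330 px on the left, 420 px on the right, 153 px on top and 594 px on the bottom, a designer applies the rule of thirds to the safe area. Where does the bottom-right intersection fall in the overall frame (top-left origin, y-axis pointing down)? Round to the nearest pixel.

(2227, 1673)

Content width = 3596 − 330 − 420 = 2846 px; content height = 3027 − 153 − 594 = 2280 px.
Bottom-right is two-thirds across and two-thirds down within the safe area.
x = 330 + 2 × 2846/3 = 330 + 1897.33 ≈ 2227
y = 153 + 2 × 2280/3 = 153 + 1520.00 ≈ 1673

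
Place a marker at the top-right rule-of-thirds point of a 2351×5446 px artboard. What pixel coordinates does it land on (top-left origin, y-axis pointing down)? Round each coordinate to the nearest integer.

The top-right point sits two-thirds of the way across and one-third of the way down.
x = 2 × 2351/3 ≈ 1567; y = 1 × 5446/3 ≈ 1815.

(1567, 1815)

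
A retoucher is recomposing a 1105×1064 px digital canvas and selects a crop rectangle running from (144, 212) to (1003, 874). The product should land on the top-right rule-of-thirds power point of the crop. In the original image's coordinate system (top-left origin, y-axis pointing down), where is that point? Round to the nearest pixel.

x = 717 px, y = 433 px

Crop width = 1003 − 144 = 859 px; one third is 286.33 px.
Crop height = 874 − 212 = 662 px; one third is 220.67 px.
The top-right point is two-thirds across and one-third down within the crop:
x = 144 + 2 × 286.33 ≈ 717; y = 212 + 1 × 220.67 ≈ 433.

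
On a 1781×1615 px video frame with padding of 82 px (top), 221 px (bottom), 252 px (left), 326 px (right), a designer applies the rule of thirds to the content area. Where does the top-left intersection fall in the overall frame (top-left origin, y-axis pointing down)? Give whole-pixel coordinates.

Content width = 1781 − 252 − 326 = 1203 px; content height = 1615 − 82 − 221 = 1312 px.
Top-left is one-third across and one-third down within the content area.
x = 252 + 1 × 1203/3 = 252 + 401.00 ≈ 653
y = 82 + 1 × 1312/3 = 82 + 437.33 ≈ 519

(653, 519)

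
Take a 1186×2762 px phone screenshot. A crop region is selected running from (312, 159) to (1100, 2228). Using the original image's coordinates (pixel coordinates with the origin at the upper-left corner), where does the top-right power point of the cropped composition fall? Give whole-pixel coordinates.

Crop width = 1100 − 312 = 788 px; one third is 262.67 px.
Crop height = 2228 − 159 = 2069 px; one third is 689.67 px.
The top-right point is two-thirds across and one-third down within the crop:
x = 312 + 2 × 262.67 ≈ 837; y = 159 + 1 × 689.67 ≈ 849.

x = 837 px, y = 849 px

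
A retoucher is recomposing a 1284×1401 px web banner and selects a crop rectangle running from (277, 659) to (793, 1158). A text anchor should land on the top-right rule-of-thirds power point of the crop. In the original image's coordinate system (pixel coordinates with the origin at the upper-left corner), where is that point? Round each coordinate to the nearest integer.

(621, 825)

Crop width = 793 − 277 = 516 px; one third is 172.00 px.
Crop height = 1158 − 659 = 499 px; one third is 166.33 px.
The top-right point is two-thirds across and one-third down within the crop:
x = 277 + 2 × 172.00 ≈ 621; y = 659 + 1 × 166.33 ≈ 825.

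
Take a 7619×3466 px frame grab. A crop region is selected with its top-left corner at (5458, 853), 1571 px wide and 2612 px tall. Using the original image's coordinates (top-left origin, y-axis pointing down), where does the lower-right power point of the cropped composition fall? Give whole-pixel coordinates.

One third of the crop width 1571 is 523.67 px.
One third of the crop height 2612 is 870.67 px.
The lower-right point is two-thirds across and two-thirds down within the crop:
x = 5458 + 2 × 523.67 ≈ 6505; y = 853 + 2 × 870.67 ≈ 2594.

(6505, 2594)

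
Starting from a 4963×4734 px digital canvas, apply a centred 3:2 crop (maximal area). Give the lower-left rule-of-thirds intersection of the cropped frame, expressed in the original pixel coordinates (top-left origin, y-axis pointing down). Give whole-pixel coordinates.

(1654, 2918)

4963/4734 < 3/2, so the 3:2 crop keeps the full width 4963 and trims height to 4963 × 2/3 = 3308.67 px.
Top offset = (4734 − 3308.67)/2 = 712.67 px; left offset = 0.
Lower-left is one-third across and two-thirds down within the crop:
x = 0.00 + 1 × 4963.00/3 ≈ 1654; y = 712.67 + 2 × 3308.67/3 ≈ 2918.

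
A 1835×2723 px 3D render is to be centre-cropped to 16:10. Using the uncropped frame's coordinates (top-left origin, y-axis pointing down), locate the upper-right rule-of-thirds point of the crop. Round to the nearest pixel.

1835/2723 < 16/10, so the 16:10 crop keeps the full width 1835 and trims height to 1835 × 10/16 = 1146.88 px.
Top offset = (2723 − 1146.88)/2 = 788.06 px; left offset = 0.
Upper-right is two-thirds across and one-third down within the crop:
x = 0.00 + 2 × 1835.00/3 ≈ 1223; y = 788.06 + 1 × 1146.88/3 ≈ 1170.

(1223, 1170)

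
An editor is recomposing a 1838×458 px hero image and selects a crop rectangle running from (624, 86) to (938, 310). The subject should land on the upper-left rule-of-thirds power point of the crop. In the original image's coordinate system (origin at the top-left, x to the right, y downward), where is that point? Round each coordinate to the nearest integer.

Crop width = 938 − 624 = 314 px; one third is 104.67 px.
Crop height = 310 − 86 = 224 px; one third is 74.67 px.
The upper-left point is one-third across and one-third down within the crop:
x = 624 + 1 × 104.67 ≈ 729; y = 86 + 1 × 74.67 ≈ 161.

x = 729 px, y = 161 px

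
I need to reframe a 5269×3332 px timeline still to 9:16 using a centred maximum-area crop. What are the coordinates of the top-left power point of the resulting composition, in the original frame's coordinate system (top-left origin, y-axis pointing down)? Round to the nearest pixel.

5269/3332 > 9/16, so the 9:16 crop keeps the full height 3332 and trims width to 3332 × 9/16 = 1874.25 px.
Left offset = (5269 − 1874.25)/2 = 1697.38 px; top offset = 0.
Top-left is one-third across and one-third down within the crop:
x = 1697.38 + 1 × 1874.25/3 ≈ 2322; y = 0.00 + 1 × 3332.00/3 ≈ 1111.

x = 2322 px, y = 1111 px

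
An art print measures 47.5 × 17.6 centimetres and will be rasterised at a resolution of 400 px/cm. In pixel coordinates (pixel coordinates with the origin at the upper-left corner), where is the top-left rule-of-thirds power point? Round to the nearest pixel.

(6333, 2347)

In pixels the canvas is 47.5 × 400 = 19000 wide and 17.6 × 400 = 7040 tall.
The top-left point is one-third across and one-third down:
x = 1 × 19000/3 ≈ 6333; y = 1 × 7040/3 ≈ 2347.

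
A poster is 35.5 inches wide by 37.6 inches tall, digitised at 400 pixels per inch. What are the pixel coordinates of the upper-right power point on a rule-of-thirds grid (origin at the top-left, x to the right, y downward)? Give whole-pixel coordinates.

x = 9467 px, y = 5013 px

In pixels the canvas is 35.5 × 400 = 14200 wide and 37.6 × 400 = 15040 tall.
The upper-right point is two-thirds across and one-third down:
x = 2 × 14200/3 ≈ 9467; y = 1 × 15040/3 ≈ 5013.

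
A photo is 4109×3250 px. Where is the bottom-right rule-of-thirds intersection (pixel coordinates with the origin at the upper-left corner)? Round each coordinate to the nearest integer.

The bottom-right point sits two-thirds of the way across and two-thirds of the way down.
x = 2 × 4109/3 ≈ 2739; y = 2 × 3250/3 ≈ 2167.

(2739, 2167)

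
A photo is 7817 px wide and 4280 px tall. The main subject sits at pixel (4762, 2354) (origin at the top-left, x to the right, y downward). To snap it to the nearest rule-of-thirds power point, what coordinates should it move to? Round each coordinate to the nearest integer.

x = 5211 px, y = 2853 px

Third lines: x ∈ {2606, 5211}, y ∈ {1427, 2853}.
4762 is closer to x = 5211; 2354 is closer to y = 2853.
So the nearest intersection is the lower-right power point.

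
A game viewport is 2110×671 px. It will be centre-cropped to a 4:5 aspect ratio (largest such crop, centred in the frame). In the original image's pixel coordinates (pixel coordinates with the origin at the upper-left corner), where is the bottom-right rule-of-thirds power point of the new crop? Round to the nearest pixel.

2110/671 > 4/5, so the 4:5 crop keeps the full height 671 and trims width to 671 × 4/5 = 536.80 px.
Left offset = (2110 − 536.80)/2 = 786.60 px; top offset = 0.
Bottom-right is two-thirds across and two-thirds down within the crop:
x = 786.60 + 2 × 536.80/3 ≈ 1144; y = 0.00 + 2 × 671.00/3 ≈ 447.

(1144, 447)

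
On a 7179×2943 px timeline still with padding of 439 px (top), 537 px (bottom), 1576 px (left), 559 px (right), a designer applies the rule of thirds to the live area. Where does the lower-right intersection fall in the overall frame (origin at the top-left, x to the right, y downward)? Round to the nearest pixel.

(4939, 1750)

Content width = 7179 − 1576 − 559 = 5044 px; content height = 2943 − 439 − 537 = 1967 px.
Lower-right is two-thirds across and two-thirds down within the live area.
x = 1576 + 2 × 5044/3 = 1576 + 3362.67 ≈ 4939
y = 439 + 2 × 1967/3 = 439 + 1311.33 ≈ 1750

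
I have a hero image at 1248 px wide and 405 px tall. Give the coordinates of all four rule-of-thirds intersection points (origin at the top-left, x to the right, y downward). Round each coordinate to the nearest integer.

One third of 1248 is 416; one third of 405 is 135.
Vertical third lines at x = 416 and x = 832; horizontal third lines at y = 135 and y = 270.

(416, 135), (832, 135), (416, 270), (832, 270)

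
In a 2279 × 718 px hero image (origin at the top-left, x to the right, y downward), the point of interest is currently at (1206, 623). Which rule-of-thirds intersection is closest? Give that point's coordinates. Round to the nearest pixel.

x = 1519 px, y = 479 px

Third lines: x ∈ {760, 1519}, y ∈ {239, 479}.
1206 is closer to x = 1519; 623 is closer to y = 479.
So the nearest intersection is the lower-right power point.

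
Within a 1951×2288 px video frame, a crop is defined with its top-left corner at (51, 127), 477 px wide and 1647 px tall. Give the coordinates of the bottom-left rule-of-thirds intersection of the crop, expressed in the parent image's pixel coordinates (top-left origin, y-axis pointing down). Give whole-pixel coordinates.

One third of the crop width 477 is 159.00 px.
One third of the crop height 1647 is 549.00 px.
The bottom-left point is one-third across and two-thirds down within the crop:
x = 51 + 1 × 159.00 ≈ 210; y = 127 + 2 × 549.00 ≈ 1225.

(210, 1225)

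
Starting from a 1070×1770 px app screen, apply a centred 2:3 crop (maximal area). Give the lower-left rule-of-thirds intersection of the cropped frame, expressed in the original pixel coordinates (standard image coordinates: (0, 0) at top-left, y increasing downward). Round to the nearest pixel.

(357, 1153)

1070/1770 < 2/3, so the 2:3 crop keeps the full width 1070 and trims height to 1070 × 3/2 = 1605.00 px.
Top offset = (1770 − 1605.00)/2 = 82.50 px; left offset = 0.
Lower-left is one-third across and two-thirds down within the crop:
x = 0.00 + 1 × 1070.00/3 ≈ 357; y = 82.50 + 2 × 1605.00/3 ≈ 1153.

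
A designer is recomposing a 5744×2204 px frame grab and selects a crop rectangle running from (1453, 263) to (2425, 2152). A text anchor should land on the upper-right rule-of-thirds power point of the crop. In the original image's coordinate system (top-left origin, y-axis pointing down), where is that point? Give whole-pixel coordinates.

Crop width = 2425 − 1453 = 972 px; one third is 324.00 px.
Crop height = 2152 − 263 = 1889 px; one third is 629.67 px.
The upper-right point is two-thirds across and one-third down within the crop:
x = 1453 + 2 × 324.00 ≈ 2101; y = 263 + 1 × 629.67 ≈ 893.

x = 2101 px, y = 893 px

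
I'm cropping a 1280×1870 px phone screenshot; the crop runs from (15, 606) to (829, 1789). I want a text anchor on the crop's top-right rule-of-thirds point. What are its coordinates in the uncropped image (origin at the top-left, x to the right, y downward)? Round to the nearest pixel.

Crop width = 829 − 15 = 814 px; one third is 271.33 px.
Crop height = 1789 − 606 = 1183 px; one third is 394.33 px.
The top-right point is two-thirds across and one-third down within the crop:
x = 15 + 2 × 271.33 ≈ 558; y = 606 + 1 × 394.33 ≈ 1000.

x = 558 px, y = 1000 px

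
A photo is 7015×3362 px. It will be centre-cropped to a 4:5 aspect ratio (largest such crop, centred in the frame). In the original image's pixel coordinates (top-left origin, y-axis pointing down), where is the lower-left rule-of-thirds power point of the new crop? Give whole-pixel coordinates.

7015/3362 > 4/5, so the 4:5 crop keeps the full height 3362 and trims width to 3362 × 4/5 = 2689.60 px.
Left offset = (7015 − 2689.60)/2 = 2162.70 px; top offset = 0.
Lower-left is one-third across and two-thirds down within the crop:
x = 2162.70 + 1 × 2689.60/3 ≈ 3059; y = 0.00 + 2 × 3362.00/3 ≈ 2241.

x = 3059 px, y = 2241 px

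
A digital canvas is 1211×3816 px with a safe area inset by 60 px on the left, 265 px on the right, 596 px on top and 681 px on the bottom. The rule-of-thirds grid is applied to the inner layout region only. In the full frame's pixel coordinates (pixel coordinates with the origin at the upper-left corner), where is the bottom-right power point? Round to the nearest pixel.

x = 651 px, y = 2289 px

Content width = 1211 − 60 − 265 = 886 px; content height = 3816 − 596 − 681 = 2539 px.
Bottom-right is two-thirds across and two-thirds down within the inner layout region.
x = 60 + 2 × 886/3 = 60 + 590.67 ≈ 651
y = 596 + 2 × 2539/3 = 596 + 1692.67 ≈ 2289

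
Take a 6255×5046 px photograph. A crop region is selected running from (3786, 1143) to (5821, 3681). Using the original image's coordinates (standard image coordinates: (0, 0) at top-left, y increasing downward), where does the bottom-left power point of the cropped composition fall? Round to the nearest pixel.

(4464, 2835)

Crop width = 5821 − 3786 = 2035 px; one third is 678.33 px.
Crop height = 3681 − 1143 = 2538 px; one third is 846.00 px.
The bottom-left point is one-third across and two-thirds down within the crop:
x = 3786 + 1 × 678.33 ≈ 4464; y = 1143 + 2 × 846.00 ≈ 2835.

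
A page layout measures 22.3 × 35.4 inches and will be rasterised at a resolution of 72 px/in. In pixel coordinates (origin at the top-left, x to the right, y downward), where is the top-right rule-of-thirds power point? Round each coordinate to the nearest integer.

x = 1070 px, y = 850 px

In pixels the canvas is 22.3 × 72 = 1605.6 wide and 35.4 × 72 = 2548.8 tall.
The top-right point is two-thirds across and one-third down:
x = 2 × 1605.6/3 ≈ 1070; y = 1 × 2548.8/3 ≈ 850.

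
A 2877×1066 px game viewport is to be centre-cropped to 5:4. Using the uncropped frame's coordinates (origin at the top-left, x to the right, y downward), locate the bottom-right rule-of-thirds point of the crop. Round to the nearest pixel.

(1661, 711)

2877/1066 > 5/4, so the 5:4 crop keeps the full height 1066 and trims width to 1066 × 5/4 = 1332.50 px.
Left offset = (2877 − 1332.50)/2 = 772.25 px; top offset = 0.
Bottom-right is two-thirds across and two-thirds down within the crop:
x = 772.25 + 2 × 1332.50/3 ≈ 1661; y = 0.00 + 2 × 1066.00/3 ≈ 711.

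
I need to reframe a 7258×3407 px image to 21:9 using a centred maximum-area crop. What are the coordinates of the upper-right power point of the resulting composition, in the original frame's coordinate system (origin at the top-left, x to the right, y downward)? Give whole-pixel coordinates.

7258/3407 < 21/9, so the 21:9 crop keeps the full width 7258 and trims height to 7258 × 9/21 = 3110.57 px.
Top offset = (3407 − 3110.57)/2 = 148.21 px; left offset = 0.
Upper-right is two-thirds across and one-third down within the crop:
x = 0.00 + 2 × 7258.00/3 ≈ 4839; y = 148.21 + 1 × 3110.57/3 ≈ 1185.

(4839, 1185)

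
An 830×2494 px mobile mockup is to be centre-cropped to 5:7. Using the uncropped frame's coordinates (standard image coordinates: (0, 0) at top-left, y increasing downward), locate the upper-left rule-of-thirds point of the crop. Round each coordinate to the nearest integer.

x = 277 px, y = 1053 px

830/2494 < 5/7, so the 5:7 crop keeps the full width 830 and trims height to 830 × 7/5 = 1162.00 px.
Top offset = (2494 − 1162.00)/2 = 666.00 px; left offset = 0.
Upper-left is one-third across and one-third down within the crop:
x = 0.00 + 1 × 830.00/3 ≈ 277; y = 666.00 + 1 × 1162.00/3 ≈ 1053.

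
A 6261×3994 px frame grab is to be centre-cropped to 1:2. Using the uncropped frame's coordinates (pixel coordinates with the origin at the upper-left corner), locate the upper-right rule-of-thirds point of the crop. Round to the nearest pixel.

6261/3994 > 1/2, so the 1:2 crop keeps the full height 3994 and trims width to 3994 × 1/2 = 1997.00 px.
Left offset = (6261 − 1997.00)/2 = 2132.00 px; top offset = 0.
Upper-right is two-thirds across and one-third down within the crop:
x = 2132.00 + 2 × 1997.00/3 ≈ 3463; y = 0.00 + 1 × 3994.00/3 ≈ 1331.

(3463, 1331)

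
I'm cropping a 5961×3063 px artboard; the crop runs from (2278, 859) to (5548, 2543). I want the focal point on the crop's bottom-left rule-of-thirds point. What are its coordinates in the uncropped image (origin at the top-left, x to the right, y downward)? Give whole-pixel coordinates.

(3368, 1982)

Crop width = 5548 − 2278 = 3270 px; one third is 1090.00 px.
Crop height = 2543 − 859 = 1684 px; one third is 561.33 px.
The bottom-left point is one-third across and two-thirds down within the crop:
x = 2278 + 1 × 1090.00 ≈ 3368; y = 859 + 2 × 561.33 ≈ 1982.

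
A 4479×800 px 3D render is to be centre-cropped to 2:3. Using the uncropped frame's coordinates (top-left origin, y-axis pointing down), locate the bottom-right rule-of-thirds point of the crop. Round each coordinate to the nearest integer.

(2328, 533)

4479/800 > 2/3, so the 2:3 crop keeps the full height 800 and trims width to 800 × 2/3 = 533.33 px.
Left offset = (4479 − 533.33)/2 = 1972.83 px; top offset = 0.
Bottom-right is two-thirds across and two-thirds down within the crop:
x = 1972.83 + 2 × 533.33/3 ≈ 2328; y = 0.00 + 2 × 800.00/3 ≈ 533.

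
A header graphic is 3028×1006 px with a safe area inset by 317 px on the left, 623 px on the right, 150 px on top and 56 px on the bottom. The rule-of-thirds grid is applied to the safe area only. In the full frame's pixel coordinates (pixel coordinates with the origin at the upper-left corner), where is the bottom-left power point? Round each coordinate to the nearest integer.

Content width = 3028 − 317 − 623 = 2088 px; content height = 1006 − 150 − 56 = 800 px.
Bottom-left is one-third across and two-thirds down within the safe area.
x = 317 + 1 × 2088/3 = 317 + 696.00 ≈ 1013
y = 150 + 2 × 800/3 = 150 + 533.33 ≈ 683

(1013, 683)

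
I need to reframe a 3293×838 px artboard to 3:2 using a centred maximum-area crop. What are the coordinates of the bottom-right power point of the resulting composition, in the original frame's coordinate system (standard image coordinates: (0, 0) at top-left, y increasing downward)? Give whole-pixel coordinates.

(1856, 559)

3293/838 > 3/2, so the 3:2 crop keeps the full height 838 and trims width to 838 × 3/2 = 1257.00 px.
Left offset = (3293 − 1257.00)/2 = 1018.00 px; top offset = 0.
Bottom-right is two-thirds across and two-thirds down within the crop:
x = 1018.00 + 2 × 1257.00/3 ≈ 1856; y = 0.00 + 2 × 838.00/3 ≈ 559.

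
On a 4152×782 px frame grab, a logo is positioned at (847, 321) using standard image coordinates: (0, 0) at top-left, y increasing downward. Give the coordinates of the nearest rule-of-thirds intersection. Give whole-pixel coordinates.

Third lines: x ∈ {1384, 2768}, y ∈ {261, 521}.
847 is closer to x = 1384; 321 is closer to y = 261.
So the nearest intersection is the upper-left power point.

x = 1384 px, y = 261 px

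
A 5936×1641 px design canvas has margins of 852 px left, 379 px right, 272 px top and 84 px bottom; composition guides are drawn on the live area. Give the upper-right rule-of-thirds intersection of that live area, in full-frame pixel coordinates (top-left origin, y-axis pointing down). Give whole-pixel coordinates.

x = 3989 px, y = 700 px

Content width = 5936 − 852 − 379 = 4705 px; content height = 1641 − 272 − 84 = 1285 px.
Upper-right is two-thirds across and one-third down within the live area.
x = 852 + 2 × 4705/3 = 852 + 3136.67 ≈ 3989
y = 272 + 1 × 1285/3 = 272 + 428.33 ≈ 700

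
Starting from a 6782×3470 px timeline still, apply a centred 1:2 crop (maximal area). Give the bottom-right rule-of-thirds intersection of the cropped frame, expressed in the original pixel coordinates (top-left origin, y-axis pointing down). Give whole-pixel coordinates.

x = 3680 px, y = 2313 px

6782/3470 > 1/2, so the 1:2 crop keeps the full height 3470 and trims width to 3470 × 1/2 = 1735.00 px.
Left offset = (6782 − 1735.00)/2 = 2523.50 px; top offset = 0.
Bottom-right is two-thirds across and two-thirds down within the crop:
x = 2523.50 + 2 × 1735.00/3 ≈ 3680; y = 0.00 + 2 × 3470.00/3 ≈ 2313.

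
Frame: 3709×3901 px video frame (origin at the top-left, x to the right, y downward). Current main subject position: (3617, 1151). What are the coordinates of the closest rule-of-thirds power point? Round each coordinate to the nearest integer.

Third lines: x ∈ {1236, 2473}, y ∈ {1300, 2601}.
3617 is closer to x = 2473; 1151 is closer to y = 1300.
So the nearest intersection is the upper-right power point.

x = 2473 px, y = 1300 px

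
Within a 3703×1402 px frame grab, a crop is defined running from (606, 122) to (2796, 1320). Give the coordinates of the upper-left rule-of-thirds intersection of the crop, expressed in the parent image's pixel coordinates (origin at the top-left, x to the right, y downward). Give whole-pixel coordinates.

x = 1336 px, y = 521 px

Crop width = 2796 − 606 = 2190 px; one third is 730.00 px.
Crop height = 1320 − 122 = 1198 px; one third is 399.33 px.
The upper-left point is one-third across and one-third down within the crop:
x = 606 + 1 × 730.00 ≈ 1336; y = 122 + 1 × 399.33 ≈ 521.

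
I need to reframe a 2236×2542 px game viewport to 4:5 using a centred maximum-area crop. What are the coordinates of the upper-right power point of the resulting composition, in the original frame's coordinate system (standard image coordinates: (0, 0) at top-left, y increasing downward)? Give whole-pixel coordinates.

x = 1457 px, y = 847 px

2236/2542 > 4/5, so the 4:5 crop keeps the full height 2542 and trims width to 2542 × 4/5 = 2033.60 px.
Left offset = (2236 − 2033.60)/2 = 101.20 px; top offset = 0.
Upper-right is two-thirds across and one-third down within the crop:
x = 101.20 + 2 × 2033.60/3 ≈ 1457; y = 0.00 + 1 × 2542.00/3 ≈ 847.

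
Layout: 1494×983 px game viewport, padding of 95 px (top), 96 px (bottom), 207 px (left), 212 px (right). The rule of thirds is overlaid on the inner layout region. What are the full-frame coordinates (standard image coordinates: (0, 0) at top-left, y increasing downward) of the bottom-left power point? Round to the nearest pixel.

Content width = 1494 − 207 − 212 = 1075 px; content height = 983 − 95 − 96 = 792 px.
Bottom-left is one-third across and two-thirds down within the inner layout region.
x = 207 + 1 × 1075/3 = 207 + 358.33 ≈ 565
y = 95 + 2 × 792/3 = 95 + 528.00 ≈ 623

x = 565 px, y = 623 px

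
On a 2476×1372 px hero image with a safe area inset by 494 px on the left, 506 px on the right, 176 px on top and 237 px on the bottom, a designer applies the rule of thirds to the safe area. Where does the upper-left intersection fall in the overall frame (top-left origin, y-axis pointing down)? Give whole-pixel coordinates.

(986, 496)

Content width = 2476 − 494 − 506 = 1476 px; content height = 1372 − 176 − 237 = 959 px.
Upper-left is one-third across and one-third down within the safe area.
x = 494 + 1 × 1476/3 = 494 + 492.00 ≈ 986
y = 176 + 1 × 959/3 = 176 + 319.67 ≈ 496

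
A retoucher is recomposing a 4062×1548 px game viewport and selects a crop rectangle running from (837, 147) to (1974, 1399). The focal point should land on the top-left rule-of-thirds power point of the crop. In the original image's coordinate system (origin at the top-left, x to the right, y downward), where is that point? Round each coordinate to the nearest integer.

Crop width = 1974 − 837 = 1137 px; one third is 379.00 px.
Crop height = 1399 − 147 = 1252 px; one third is 417.33 px.
The top-left point is one-third across and one-third down within the crop:
x = 837 + 1 × 379.00 ≈ 1216; y = 147 + 1 × 417.33 ≈ 564.

x = 1216 px, y = 564 px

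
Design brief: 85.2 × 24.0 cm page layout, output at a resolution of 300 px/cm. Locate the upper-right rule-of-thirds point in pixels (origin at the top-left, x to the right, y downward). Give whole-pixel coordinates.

In pixels the canvas is 85.2 × 300 = 25560 wide and 24.0 × 300 = 7200 tall.
The upper-right point is two-thirds across and one-third down:
x = 2 × 25560/3 ≈ 17040; y = 1 × 7200/3 ≈ 2400.

x = 17040 px, y = 2400 px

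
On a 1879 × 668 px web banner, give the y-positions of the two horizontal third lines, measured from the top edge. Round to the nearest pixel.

668 / 3 = 222.67, so the horizontal lines sit at one and two thirds of 668.

223 px and 445 px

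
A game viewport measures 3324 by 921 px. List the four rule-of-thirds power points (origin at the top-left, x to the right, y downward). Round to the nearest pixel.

One third of 3324 is 1108; one third of 921 is 307.
Vertical third lines at x = 1108 and x = 2216; horizontal third lines at y = 307 and y = 614.

(1108, 307), (2216, 307), (1108, 614), (2216, 614)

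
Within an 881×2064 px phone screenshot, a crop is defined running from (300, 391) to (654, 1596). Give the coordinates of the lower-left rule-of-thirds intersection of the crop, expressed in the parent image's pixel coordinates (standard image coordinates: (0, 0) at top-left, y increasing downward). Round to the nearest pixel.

(418, 1194)

Crop width = 654 − 300 = 354 px; one third is 118.00 px.
Crop height = 1596 − 391 = 1205 px; one third is 401.67 px.
The lower-left point is one-third across and two-thirds down within the crop:
x = 300 + 1 × 118.00 ≈ 418; y = 391 + 2 × 401.67 ≈ 1194.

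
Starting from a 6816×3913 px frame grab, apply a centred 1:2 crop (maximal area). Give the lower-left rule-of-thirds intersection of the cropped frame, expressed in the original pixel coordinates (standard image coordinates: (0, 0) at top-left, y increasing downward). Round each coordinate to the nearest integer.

(3082, 2609)

6816/3913 > 1/2, so the 1:2 crop keeps the full height 3913 and trims width to 3913 × 1/2 = 1956.50 px.
Left offset = (6816 − 1956.50)/2 = 2429.75 px; top offset = 0.
Lower-left is one-third across and two-thirds down within the crop:
x = 2429.75 + 1 × 1956.50/3 ≈ 3082; y = 0.00 + 2 × 3913.00/3 ≈ 2609.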